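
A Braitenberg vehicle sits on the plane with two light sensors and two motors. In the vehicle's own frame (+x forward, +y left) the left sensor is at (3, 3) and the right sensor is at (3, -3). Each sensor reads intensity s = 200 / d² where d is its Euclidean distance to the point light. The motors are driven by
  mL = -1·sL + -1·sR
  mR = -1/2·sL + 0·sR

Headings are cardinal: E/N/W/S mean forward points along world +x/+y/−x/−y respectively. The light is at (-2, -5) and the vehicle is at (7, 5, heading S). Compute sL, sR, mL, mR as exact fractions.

200/193 40/17 -11120/3281 -100/193

left sensor world pos  = (10, 2); dL² = 193
right sensor world pos = (4, 2); dR² = 85
sL = 200/193 = 200/193
sR = 200/85 = 40/17
mL = -1·sL + -1·sR = -11120/3281
mR = -1/2·sL + 0·sR = -100/193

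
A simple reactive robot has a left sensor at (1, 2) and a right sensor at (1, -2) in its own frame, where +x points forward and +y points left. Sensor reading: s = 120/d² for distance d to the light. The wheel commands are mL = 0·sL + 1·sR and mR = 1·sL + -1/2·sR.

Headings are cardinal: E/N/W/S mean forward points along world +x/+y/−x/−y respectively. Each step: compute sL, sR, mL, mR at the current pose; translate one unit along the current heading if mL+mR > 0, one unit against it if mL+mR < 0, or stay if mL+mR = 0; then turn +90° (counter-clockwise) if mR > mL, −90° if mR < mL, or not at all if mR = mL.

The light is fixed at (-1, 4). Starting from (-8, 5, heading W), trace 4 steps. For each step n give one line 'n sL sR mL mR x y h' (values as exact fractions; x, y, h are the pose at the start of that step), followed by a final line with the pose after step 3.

0 24/13 120/73 120/73 972/949 -8 5 W
1 15/13 3 3 -9/26 -9 5 N
2 24/13 120/49 120/49 396/637 -9 6 E
3 60/13 60/41 60/41 2070/533 -8 6 S
final -8 5 E

n=0: pose=(-8,5,W); sL=24/13, sR=120/73; mL=120/73, mR=972/949; mL+mR=2532/949 → advance +1; mR−mL=-588/949 → turn -1·90°
n=1: pose=(-9,5,N); sL=15/13, sR=3; mL=3, mR=-9/26; mL+mR=69/26 → advance +1; mR−mL=-87/26 → turn -1·90°
n=2: pose=(-9,6,E); sL=24/13, sR=120/49; mL=120/49, mR=396/637; mL+mR=1956/637 → advance +1; mR−mL=-1164/637 → turn -1·90°
n=3: pose=(-8,6,S); sL=60/13, sR=60/41; mL=60/41, mR=2070/533; mL+mR=2850/533 → advance +1; mR−mL=1290/533 → turn +1·90°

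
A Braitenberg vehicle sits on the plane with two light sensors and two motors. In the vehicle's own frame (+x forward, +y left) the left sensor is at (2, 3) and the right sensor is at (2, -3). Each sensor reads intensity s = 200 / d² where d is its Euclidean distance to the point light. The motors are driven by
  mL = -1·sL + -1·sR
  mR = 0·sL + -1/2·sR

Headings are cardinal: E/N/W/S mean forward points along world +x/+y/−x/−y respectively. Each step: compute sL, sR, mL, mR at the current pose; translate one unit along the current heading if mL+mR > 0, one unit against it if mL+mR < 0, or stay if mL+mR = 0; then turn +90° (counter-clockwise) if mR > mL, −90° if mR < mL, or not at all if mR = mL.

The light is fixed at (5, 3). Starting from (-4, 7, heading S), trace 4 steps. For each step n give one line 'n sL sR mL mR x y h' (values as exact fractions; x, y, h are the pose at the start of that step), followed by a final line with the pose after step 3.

n=0: pose=(-4,7,S); sL=5, sR=50/37; mL=-235/37, mR=-25/37; mL+mR=-260/37 → advance -1; mR−mL=210/37 → turn +1·90°
n=1: pose=(-4,8,E); sL=200/113, sR=200/53; mL=-33200/5989, mR=-100/53; mL+mR=-44500/5989 → advance -1; mR−mL=21900/5989 → turn +1·90°
n=2: pose=(-5,8,N); sL=100/109, sR=100/49; mL=-15800/5341, mR=-50/49; mL+mR=-21250/5341 → advance -1; mR−mL=10350/5341 → turn +1·90°
n=3: pose=(-5,7,W); sL=40/29, sR=200/193; mL=-13520/5597, mR=-100/193; mL+mR=-16420/5597 → advance -1; mR−mL=10620/5597 → turn +1·90°

0 5 50/37 -235/37 -25/37 -4 7 S
1 200/113 200/53 -33200/5989 -100/53 -4 8 E
2 100/109 100/49 -15800/5341 -50/49 -5 8 N
3 40/29 200/193 -13520/5597 -100/193 -5 7 W
final -4 7 S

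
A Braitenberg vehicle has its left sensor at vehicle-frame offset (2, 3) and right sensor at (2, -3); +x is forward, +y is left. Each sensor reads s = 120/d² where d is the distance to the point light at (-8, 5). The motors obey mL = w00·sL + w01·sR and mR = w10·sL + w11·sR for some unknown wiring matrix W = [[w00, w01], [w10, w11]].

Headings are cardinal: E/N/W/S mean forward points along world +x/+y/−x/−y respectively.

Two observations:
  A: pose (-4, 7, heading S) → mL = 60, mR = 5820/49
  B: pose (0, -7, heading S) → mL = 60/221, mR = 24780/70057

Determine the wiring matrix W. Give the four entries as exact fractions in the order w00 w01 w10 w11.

obs A: pose=(-4,7,S) → sL=120/49, sR=120, mL=60, mR=5820/49
obs B: pose=(0,-7,S) → sL=120/317, sR=120/221, mL=60/221, mR=24780/70057
sensor matrix S = [[120/49, 120], [120/317, 120/221]]; det S = -151372800/3432793
solve [mL_A; mL_B] = S·[w00; w01] and [mR_A; mR_B] = S·[w10; w11]:
  w00 = 0, w01 = 1/2, w10 = -1/2, w11 = 1

0 1/2 -1/2 1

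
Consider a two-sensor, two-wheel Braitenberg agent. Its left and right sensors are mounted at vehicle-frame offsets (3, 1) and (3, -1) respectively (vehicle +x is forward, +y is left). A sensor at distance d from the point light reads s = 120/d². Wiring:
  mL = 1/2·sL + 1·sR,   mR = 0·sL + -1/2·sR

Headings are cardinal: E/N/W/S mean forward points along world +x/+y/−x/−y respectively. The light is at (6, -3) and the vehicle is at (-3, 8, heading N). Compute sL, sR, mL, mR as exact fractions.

15/37 6/13 639/962 -3/13

left sensor world pos  = (-4, 11); dL² = 296
right sensor world pos = (-2, 11); dR² = 260
sL = 120/296 = 15/37
sR = 120/260 = 6/13
mL = 1/2·sL + 1·sR = 639/962
mR = 0·sL + -1/2·sR = -3/13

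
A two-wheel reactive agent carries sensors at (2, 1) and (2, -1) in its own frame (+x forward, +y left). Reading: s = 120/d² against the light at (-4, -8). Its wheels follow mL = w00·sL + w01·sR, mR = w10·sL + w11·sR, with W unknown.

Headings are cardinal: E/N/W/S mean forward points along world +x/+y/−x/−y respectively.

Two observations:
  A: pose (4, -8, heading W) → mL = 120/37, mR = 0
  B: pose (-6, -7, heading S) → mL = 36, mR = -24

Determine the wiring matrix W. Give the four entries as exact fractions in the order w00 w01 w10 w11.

1/2 1/2 -1/2 1/2

obs A: pose=(4,-8,W) → sL=120/37, sR=120/37, mL=120/37, mR=0
obs B: pose=(-6,-7,S) → sL=60, sR=12, mL=36, mR=-24
sensor matrix S = [[120/37, 120/37], [60, 12]]; det S = -5760/37
solve [mL_A; mL_B] = S·[w00; w01] and [mR_A; mR_B] = S·[w10; w11]:
  w00 = 1/2, w01 = 1/2, w10 = -1/2, w11 = 1/2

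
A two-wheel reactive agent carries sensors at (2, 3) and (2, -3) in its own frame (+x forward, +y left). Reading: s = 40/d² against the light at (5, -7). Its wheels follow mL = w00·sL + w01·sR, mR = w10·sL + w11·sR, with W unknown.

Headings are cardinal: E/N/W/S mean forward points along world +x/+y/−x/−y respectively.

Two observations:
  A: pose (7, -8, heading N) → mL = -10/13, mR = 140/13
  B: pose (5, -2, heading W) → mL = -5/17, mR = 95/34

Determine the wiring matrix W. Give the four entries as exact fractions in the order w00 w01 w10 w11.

obs A: pose=(7,-8,N) → sL=20, sR=20/13, mL=-10/13, mR=140/13
obs B: pose=(5,-2,W) → sL=5, sR=10/17, mL=-5/17, mR=95/34
sensor matrix S = [[20, 20/13], [5, 10/17]]; det S = 900/221
solve [mL_A; mL_B] = S·[w00; w01] and [mR_A; mR_B] = S·[w10; w11]:
  w00 = 0, w01 = -1/2, w10 = 1/2, w11 = 1/2

0 -1/2 1/2 1/2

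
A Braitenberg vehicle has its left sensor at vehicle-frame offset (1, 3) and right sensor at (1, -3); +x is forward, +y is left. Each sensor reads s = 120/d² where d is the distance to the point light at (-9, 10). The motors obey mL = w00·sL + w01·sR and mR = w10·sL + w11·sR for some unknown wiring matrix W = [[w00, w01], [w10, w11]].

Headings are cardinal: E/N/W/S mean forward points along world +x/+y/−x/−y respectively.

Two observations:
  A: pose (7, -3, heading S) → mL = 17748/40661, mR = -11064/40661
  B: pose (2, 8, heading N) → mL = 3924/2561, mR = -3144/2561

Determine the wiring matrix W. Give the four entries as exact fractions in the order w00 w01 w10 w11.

1/2 1 -1/2 -1/2

obs A: pose=(7,-3,S) → sL=120/557, sR=24/73, mL=17748/40661, mR=-11064/40661
obs B: pose=(2,8,N) → sL=24/13, sR=120/197, mL=3924/2561, mR=-3144/2561
sensor matrix S = [[120/557, 24/73], [24/13, 120/197]]; det S = -49538304/104132821
solve [mL_A; mL_B] = S·[w00; w01] and [mR_A; mR_B] = S·[w10; w11]:
  w00 = 1/2, w01 = 1, w10 = -1/2, w11 = -1/2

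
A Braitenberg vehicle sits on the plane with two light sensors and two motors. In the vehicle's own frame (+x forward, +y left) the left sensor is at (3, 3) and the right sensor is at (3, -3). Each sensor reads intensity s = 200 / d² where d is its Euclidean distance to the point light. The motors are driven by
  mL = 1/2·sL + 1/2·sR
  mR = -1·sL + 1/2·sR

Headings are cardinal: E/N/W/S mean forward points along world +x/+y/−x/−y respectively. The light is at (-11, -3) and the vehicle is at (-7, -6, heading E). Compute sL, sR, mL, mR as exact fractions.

200/49 40/17 2680/833 -2420/833

left sensor world pos  = (-4, -3); dL² = 49
right sensor world pos = (-4, -9); dR² = 85
sL = 200/49 = 200/49
sR = 200/85 = 40/17
mL = 1/2·sL + 1/2·sR = 2680/833
mR = -1·sL + 1/2·sR = -2420/833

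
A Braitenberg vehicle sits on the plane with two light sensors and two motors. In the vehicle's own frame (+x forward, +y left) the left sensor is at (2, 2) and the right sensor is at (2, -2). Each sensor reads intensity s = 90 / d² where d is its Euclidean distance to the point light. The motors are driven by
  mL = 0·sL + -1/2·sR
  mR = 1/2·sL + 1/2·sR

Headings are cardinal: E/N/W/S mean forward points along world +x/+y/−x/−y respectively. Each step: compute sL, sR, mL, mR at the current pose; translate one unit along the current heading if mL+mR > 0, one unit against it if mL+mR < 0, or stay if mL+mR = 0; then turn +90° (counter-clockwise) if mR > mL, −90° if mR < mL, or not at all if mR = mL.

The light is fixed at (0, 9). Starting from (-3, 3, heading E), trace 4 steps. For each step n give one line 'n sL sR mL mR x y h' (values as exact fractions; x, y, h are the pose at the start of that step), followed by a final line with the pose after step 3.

0 90/17 18/13 -9/13 738/221 -3 3 E
1 45/16 45/8 -45/16 135/32 -2 3 N
2 18/13 18/5 -9/5 162/65 -2 4 W
3 9/5 45/37 -45/74 279/185 -3 4 S
final -3 3 E

n=0: pose=(-3,3,E); sL=90/17, sR=18/13; mL=-9/13, mR=738/221; mL+mR=45/17 → advance +1; mR−mL=891/221 → turn +1·90°
n=1: pose=(-2,3,N); sL=45/16, sR=45/8; mL=-45/16, mR=135/32; mL+mR=45/32 → advance +1; mR−mL=225/32 → turn +1·90°
n=2: pose=(-2,4,W); sL=18/13, sR=18/5; mL=-9/5, mR=162/65; mL+mR=9/13 → advance +1; mR−mL=279/65 → turn +1·90°
n=3: pose=(-3,4,S); sL=9/5, sR=45/37; mL=-45/74, mR=279/185; mL+mR=9/10 → advance +1; mR−mL=783/370 → turn +1·90°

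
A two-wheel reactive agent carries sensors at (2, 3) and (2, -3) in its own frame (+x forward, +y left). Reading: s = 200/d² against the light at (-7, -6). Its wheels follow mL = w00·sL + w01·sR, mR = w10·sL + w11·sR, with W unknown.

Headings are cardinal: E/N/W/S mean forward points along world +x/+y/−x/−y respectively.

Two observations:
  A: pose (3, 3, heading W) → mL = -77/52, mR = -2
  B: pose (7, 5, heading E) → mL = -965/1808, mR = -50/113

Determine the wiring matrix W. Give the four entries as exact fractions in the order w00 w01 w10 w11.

-1/2 -1/2 -1 0

obs A: pose=(3,3,W) → sL=2, sR=25/26, mL=-77/52, mR=-2
obs B: pose=(7,5,E) → sL=50/113, sR=5/8, mL=-965/1808, mR=-50/113
sensor matrix S = [[2, 25/26], [50/113, 5/8]]; det S = 4845/5876
solve [mL_A; mL_B] = S·[w00; w01] and [mR_A; mR_B] = S·[w10; w11]:
  w00 = -1/2, w01 = -1/2, w10 = -1, w11 = 0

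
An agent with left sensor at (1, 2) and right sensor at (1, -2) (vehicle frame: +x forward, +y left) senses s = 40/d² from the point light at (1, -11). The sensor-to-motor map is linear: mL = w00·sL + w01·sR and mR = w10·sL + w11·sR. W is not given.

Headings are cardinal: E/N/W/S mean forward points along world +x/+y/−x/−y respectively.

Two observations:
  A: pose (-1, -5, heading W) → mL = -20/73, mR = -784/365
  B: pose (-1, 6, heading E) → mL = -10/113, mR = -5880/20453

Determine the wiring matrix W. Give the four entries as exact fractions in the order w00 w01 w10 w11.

0 -1/2 -1 -1

obs A: pose=(-1,-5,W) → sL=8/5, sR=40/73, mL=-20/73, mR=-784/365
obs B: pose=(-1,6,E) → sL=20/181, sR=20/113, mL=-10/113, mR=-5880/20453
sensor matrix S = [[8/5, 40/73], [20/181, 20/113]]; det S = 332416/1493069
solve [mL_A; mL_B] = S·[w00; w01] and [mR_A; mR_B] = S·[w10; w11]:
  w00 = 0, w01 = -1/2, w10 = -1, w11 = -1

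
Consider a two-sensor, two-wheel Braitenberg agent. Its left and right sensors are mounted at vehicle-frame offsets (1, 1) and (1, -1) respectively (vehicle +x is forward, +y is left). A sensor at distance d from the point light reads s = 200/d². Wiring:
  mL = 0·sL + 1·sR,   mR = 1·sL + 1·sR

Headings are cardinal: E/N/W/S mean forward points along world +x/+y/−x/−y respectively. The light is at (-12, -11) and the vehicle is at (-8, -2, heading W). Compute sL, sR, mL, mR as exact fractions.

left sensor world pos  = (-9, -3); dL² = 73
right sensor world pos = (-9, -1); dR² = 109
sL = 200/73 = 200/73
sR = 200/109 = 200/109
mL = 0·sL + 1·sR = 200/109
mR = 1·sL + 1·sR = 36400/7957

200/73 200/109 200/109 36400/7957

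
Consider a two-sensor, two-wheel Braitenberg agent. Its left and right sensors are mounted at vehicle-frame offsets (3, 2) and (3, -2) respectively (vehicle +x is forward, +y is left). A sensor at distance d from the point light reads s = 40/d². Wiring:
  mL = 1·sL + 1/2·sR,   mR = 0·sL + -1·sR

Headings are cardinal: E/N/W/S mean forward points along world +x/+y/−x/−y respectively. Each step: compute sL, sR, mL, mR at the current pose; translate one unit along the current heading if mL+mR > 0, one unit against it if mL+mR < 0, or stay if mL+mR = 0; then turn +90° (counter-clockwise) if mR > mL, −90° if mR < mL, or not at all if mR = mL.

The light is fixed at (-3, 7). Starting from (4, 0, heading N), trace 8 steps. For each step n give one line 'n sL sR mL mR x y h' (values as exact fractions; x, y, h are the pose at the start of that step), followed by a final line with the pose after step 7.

n=0: pose=(4,0,N); sL=40/41, sR=40/97; mL=4700/3977, mR=-40/97; mL+mR=3060/3977 → advance +1; mR−mL=-6340/3977 → turn -1·90°
n=1: pose=(4,1,E); sL=10/29, sR=10/41; mL=555/1189, mR=-10/41; mL+mR=265/1189 → advance +1; mR−mL=-845/1189 → turn -1·90°
n=2: pose=(5,1,S); sL=40/181, sR=40/117; mL=8300/21177, mR=-40/117; mL+mR=1060/21177 → advance +1; mR−mL=-5180/7059 → turn -1·90°
n=3: pose=(5,0,W); sL=20/53, sR=4/5; mL=206/265, mR=-4/5; mL+mR=-6/265 → advance -1; mR−mL=-418/265 → turn -1·90°
n=4: pose=(6,0,N); sL=8/13, sR=40/137; mL=1356/1781, mR=-40/137; mL+mR=836/1781 → advance +1; mR−mL=-1876/1781 → turn -1·90°
n=5: pose=(6,1,E); sL=1/4, sR=5/26; mL=9/26, mR=-5/26; mL+mR=2/13 → advance +1; mR−mL=-7/13 → turn -1·90°
n=6: pose=(7,1,S); sL=8/45, sR=8/29; mL=412/1305, mR=-8/29; mL+mR=52/1305 → advance +1; mR−mL=-772/1305 → turn -1·90°
n=7: pose=(7,0,W); sL=4/13, sR=20/37; mL=278/481, mR=-20/37; mL+mR=18/481 → advance +1; mR−mL=-538/481 → turn -1·90°

0 40/41 40/97 4700/3977 -40/97 4 0 N
1 10/29 10/41 555/1189 -10/41 4 1 E
2 40/181 40/117 8300/21177 -40/117 5 1 S
3 20/53 4/5 206/265 -4/5 5 0 W
4 8/13 40/137 1356/1781 -40/137 6 0 N
5 1/4 5/26 9/26 -5/26 6 1 E
6 8/45 8/29 412/1305 -8/29 7 1 S
7 4/13 20/37 278/481 -20/37 7 0 W
final 6 0 N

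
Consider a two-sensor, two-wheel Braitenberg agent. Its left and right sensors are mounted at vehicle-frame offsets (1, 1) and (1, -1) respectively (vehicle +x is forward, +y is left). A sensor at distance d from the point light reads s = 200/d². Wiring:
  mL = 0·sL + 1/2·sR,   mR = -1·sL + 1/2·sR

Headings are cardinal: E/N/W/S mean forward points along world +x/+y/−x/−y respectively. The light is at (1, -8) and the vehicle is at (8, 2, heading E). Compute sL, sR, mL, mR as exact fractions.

left sensor world pos  = (9, 3); dL² = 185
right sensor world pos = (9, 1); dR² = 145
sL = 200/185 = 40/37
sR = 200/145 = 40/29
mL = 0·sL + 1/2·sR = 20/29
mR = -1·sL + 1/2·sR = -420/1073

40/37 40/29 20/29 -420/1073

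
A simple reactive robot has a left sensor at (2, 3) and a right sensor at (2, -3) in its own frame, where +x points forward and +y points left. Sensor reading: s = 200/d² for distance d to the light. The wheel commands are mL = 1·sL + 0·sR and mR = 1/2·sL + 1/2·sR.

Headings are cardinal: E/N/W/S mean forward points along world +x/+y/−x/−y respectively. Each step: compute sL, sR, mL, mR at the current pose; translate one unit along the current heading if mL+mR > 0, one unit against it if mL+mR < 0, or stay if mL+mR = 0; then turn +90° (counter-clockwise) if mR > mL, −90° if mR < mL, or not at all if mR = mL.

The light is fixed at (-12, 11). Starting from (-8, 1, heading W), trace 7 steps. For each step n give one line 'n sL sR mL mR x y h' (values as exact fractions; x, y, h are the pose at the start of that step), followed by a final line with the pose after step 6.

0 200/173 200/53 200/173 22600/9169 -8 1 W
1 10/9 25/18 10/9 5/4 -9 1 S
2 200/89 200/221 200/89 31000/19669 -9 0 E
3 100/109 20/17 100/109 1940/1853 -8 0 S
4 200/117 200/261 200/117 1400/1131 -8 -1 E
5 10/13 1 10/13 23/26 -7 -1 S
6 200/149 40/61 200/149 9080/9089 -7 -2 E
final -6 -2 S

n=0: pose=(-8,1,W); sL=200/173, sR=200/53; mL=200/173, mR=22600/9169; mL+mR=33200/9169 → advance +1; mR−mL=12000/9169 → turn +1·90°
n=1: pose=(-9,1,S); sL=10/9, sR=25/18; mL=10/9, mR=5/4; mL+mR=85/36 → advance +1; mR−mL=5/36 → turn +1·90°
n=2: pose=(-9,0,E); sL=200/89, sR=200/221; mL=200/89, mR=31000/19669; mL+mR=75200/19669 → advance +1; mR−mL=-13200/19669 → turn -1·90°
n=3: pose=(-8,0,S); sL=100/109, sR=20/17; mL=100/109, mR=1940/1853; mL+mR=3640/1853 → advance +1; mR−mL=240/1853 → turn +1·90°
n=4: pose=(-8,-1,E); sL=200/117, sR=200/261; mL=200/117, mR=1400/1131; mL+mR=10000/3393 → advance +1; mR−mL=-1600/3393 → turn -1·90°
n=5: pose=(-7,-1,S); sL=10/13, sR=1; mL=10/13, mR=23/26; mL+mR=43/26 → advance +1; mR−mL=3/26 → turn +1·90°
n=6: pose=(-7,-2,E); sL=200/149, sR=40/61; mL=200/149, mR=9080/9089; mL+mR=21280/9089 → advance +1; mR−mL=-3120/9089 → turn -1·90°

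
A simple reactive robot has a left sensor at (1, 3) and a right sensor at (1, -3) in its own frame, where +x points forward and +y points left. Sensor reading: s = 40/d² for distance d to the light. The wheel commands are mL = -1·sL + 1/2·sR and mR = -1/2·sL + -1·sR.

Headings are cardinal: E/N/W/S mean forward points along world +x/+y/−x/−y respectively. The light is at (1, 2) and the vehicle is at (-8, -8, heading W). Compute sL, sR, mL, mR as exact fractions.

left sensor world pos  = (-9, -11); dL² = 269
right sensor world pos = (-9, -5); dR² = 149
sL = 40/269 = 40/269
sR = 40/149 = 40/149
mL = -1·sL + 1/2·sR = -580/40081
mR = -1/2·sL + -1·sR = -13740/40081

40/269 40/149 -580/40081 -13740/40081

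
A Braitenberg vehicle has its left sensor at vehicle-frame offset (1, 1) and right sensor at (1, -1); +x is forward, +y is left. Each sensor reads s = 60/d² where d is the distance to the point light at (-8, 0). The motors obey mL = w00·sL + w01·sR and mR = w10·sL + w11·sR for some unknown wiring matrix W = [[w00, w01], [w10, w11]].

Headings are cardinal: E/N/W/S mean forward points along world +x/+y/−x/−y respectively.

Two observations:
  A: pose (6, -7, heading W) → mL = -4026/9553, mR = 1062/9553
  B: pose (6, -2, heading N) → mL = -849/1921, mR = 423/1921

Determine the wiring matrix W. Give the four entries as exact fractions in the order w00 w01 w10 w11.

-1/2 -1 1 -1/2

obs A: pose=(6,-7,W) → sL=60/233, sR=12/41, mL=-4026/9553, mR=1062/9553
obs B: pose=(6,-2,N) → sL=6/17, sR=30/113, mL=-849/1921, mR=423/1921
sensor matrix S = [[60/233, 12/41], [6/17, 30/113]]; det S = -641088/18351313
solve [mL_A; mL_B] = S·[w00; w01] and [mR_A; mR_B] = S·[w10; w11]:
  w00 = -1/2, w01 = -1, w10 = 1, w11 = -1/2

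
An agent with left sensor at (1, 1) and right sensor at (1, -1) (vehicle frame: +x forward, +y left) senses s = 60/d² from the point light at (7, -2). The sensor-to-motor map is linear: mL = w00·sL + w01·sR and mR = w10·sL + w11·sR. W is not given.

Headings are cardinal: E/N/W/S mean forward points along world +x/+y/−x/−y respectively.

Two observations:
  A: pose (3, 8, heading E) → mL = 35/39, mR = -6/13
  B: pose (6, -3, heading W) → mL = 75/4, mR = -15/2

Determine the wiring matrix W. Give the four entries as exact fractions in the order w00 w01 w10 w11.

1/2 1 -1 0

obs A: pose=(3,8,E) → sL=6/13, sR=2/3, mL=35/39, mR=-6/13
obs B: pose=(6,-3,W) → sL=15/2, sR=15, mL=75/4, mR=-15/2
sensor matrix S = [[6/13, 2/3], [15/2, 15]]; det S = 25/13
solve [mL_A; mL_B] = S·[w00; w01] and [mR_A; mR_B] = S·[w10; w11]:
  w00 = 1/2, w01 = 1, w10 = -1, w11 = 0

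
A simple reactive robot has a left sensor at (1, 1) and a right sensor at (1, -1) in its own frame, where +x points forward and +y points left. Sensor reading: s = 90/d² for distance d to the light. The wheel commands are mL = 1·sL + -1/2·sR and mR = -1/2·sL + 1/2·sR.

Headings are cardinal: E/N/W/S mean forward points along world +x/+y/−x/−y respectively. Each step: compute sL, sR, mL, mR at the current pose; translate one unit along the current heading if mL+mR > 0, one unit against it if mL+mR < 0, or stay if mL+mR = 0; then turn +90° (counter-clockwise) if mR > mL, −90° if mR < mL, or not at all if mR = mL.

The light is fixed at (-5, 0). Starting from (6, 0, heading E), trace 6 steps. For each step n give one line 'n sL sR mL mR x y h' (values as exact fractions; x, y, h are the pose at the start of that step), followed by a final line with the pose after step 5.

n=0: pose=(6,0,E); sL=18/29, sR=18/29; mL=9/29, mR=0; mL+mR=9/29 → advance +1; mR−mL=-9/29 → turn -1·90°
n=1: pose=(7,0,S); sL=9/17, sR=45/61; mL=333/2074, mR=108/1037; mL+mR=9/34 → advance +1; mR−mL=-117/2074 → turn -1·90°
n=2: pose=(7,-1,W); sL=18/25, sR=90/121; mL=1053/3025, mR=36/3025; mL+mR=9/25 → advance +1; mR−mL=-1017/3025 → turn -1·90°
n=3: pose=(6,-1,N); sL=9/10, sR=5/8; mL=47/80, mR=-11/80; mL+mR=9/20 → advance +1; mR−mL=-29/40 → turn -1·90°
n=4: pose=(6,0,E); sL=18/29, sR=18/29; mL=9/29, mR=0; mL+mR=9/29 → advance +1; mR−mL=-9/29 → turn -1·90°
n=5: pose=(7,0,S); sL=9/17, sR=45/61; mL=333/2074, mR=108/1037; mL+mR=9/34 → advance +1; mR−mL=-117/2074 → turn -1·90°

0 18/29 18/29 9/29 0 6 0 E
1 9/17 45/61 333/2074 108/1037 7 0 S
2 18/25 90/121 1053/3025 36/3025 7 -1 W
3 9/10 5/8 47/80 -11/80 6 -1 N
4 18/29 18/29 9/29 0 6 0 E
5 9/17 45/61 333/2074 108/1037 7 0 S
final 7 -1 W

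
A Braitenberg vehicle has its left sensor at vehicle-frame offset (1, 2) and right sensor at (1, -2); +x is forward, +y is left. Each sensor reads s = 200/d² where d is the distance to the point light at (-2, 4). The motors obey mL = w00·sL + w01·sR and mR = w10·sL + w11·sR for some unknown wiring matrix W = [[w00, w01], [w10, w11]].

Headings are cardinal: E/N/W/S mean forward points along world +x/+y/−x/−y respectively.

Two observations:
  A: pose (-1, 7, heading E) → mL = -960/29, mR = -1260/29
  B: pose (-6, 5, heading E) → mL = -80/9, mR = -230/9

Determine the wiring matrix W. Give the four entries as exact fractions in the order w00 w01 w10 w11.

1 -1 -1/2 -1

obs A: pose=(-1,7,E) → sL=200/29, sR=40, mL=-960/29, mR=-1260/29
obs B: pose=(-6,5,E) → sL=100/9, sR=20, mL=-80/9, mR=-230/9
sensor matrix S = [[200/29, 40], [100/9, 20]]; det S = -80000/261
solve [mL_A; mL_B] = S·[w00; w01] and [mR_A; mR_B] = S·[w10; w11]:
  w00 = 1, w01 = -1, w10 = -1/2, w11 = -1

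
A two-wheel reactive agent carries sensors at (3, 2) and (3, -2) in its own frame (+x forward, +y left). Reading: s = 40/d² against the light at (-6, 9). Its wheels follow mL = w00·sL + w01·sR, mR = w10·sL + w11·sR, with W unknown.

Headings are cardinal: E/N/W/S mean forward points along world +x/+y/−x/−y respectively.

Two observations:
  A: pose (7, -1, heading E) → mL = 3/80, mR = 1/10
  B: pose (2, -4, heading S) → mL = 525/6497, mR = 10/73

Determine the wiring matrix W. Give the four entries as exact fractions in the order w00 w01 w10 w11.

-1/2 1 0 1

obs A: pose=(7,-1,E) → sL=1/8, sR=1/10, mL=3/80, mR=1/10
obs B: pose=(2,-4,S) → sL=10/89, sR=10/73, mL=525/6497, mR=10/73
sensor matrix S = [[1/8, 1/10], [10/89, 10/73]]; det S = 153/25988
solve [mL_A; mL_B] = S·[w00; w01] and [mR_A; mR_B] = S·[w10; w11]:
  w00 = -1/2, w01 = 1, w10 = 0, w11 = 1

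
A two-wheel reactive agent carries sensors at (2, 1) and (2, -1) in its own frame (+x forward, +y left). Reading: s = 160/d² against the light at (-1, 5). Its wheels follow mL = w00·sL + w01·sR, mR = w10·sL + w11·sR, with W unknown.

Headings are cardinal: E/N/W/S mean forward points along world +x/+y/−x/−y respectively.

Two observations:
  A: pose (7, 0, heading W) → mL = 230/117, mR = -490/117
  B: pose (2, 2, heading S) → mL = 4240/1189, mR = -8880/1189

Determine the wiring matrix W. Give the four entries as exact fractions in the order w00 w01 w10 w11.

-1/2 1 -1/2 -1

obs A: pose=(7,0,W) → sL=20/9, sR=40/13, mL=230/117, mR=-490/117
obs B: pose=(2,2,S) → sL=160/41, sR=160/29, mL=4240/1189, mR=-8880/1189
sensor matrix S = [[20/9, 40/13], [160/41, 160/29]]; det S = 35200/139113
solve [mL_A; mL_B] = S·[w00; w01] and [mR_A; mR_B] = S·[w10; w11]:
  w00 = -1/2, w01 = 1, w10 = -1/2, w11 = -1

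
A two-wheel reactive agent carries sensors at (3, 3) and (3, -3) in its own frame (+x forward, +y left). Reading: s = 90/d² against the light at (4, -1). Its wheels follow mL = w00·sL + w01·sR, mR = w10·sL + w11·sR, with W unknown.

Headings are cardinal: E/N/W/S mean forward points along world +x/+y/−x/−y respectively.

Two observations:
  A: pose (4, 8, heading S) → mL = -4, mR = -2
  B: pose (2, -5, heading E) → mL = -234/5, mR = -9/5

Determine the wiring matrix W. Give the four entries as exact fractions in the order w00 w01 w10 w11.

obs A: pose=(4,8,S) → sL=2, sR=2, mL=-4, mR=-2
obs B: pose=(2,-5,E) → sL=45, sR=9/5, mL=-234/5, mR=-9/5
sensor matrix S = [[2, 2], [45, 9/5]]; det S = -432/5
solve [mL_A; mL_B] = S·[w00; w01] and [mR_A; mR_B] = S·[w10; w11]:
  w00 = -1, w01 = -1, w10 = 0, w11 = -1

-1 -1 0 -1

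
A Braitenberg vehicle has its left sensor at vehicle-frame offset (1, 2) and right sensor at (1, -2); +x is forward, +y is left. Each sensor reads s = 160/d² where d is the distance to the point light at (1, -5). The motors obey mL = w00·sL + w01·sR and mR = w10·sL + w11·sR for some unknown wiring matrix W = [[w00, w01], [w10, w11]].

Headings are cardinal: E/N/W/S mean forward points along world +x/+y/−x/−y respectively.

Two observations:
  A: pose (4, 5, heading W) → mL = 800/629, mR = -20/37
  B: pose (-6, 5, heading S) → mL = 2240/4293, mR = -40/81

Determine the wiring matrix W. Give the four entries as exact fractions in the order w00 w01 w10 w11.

1 -1 0 -1/2

obs A: pose=(4,5,W) → sL=40/17, sR=40/37, mL=800/629, mR=-20/37
obs B: pose=(-6,5,S) → sL=80/53, sR=80/81, mL=2240/4293, mR=-40/81
sensor matrix S = [[40/17, 40/37], [80/53, 80/81]]; det S = 1868800/2700297
solve [mL_A; mL_B] = S·[w00; w01] and [mR_A; mR_B] = S·[w10; w11]:
  w00 = 1, w01 = -1, w10 = 0, w11 = -1/2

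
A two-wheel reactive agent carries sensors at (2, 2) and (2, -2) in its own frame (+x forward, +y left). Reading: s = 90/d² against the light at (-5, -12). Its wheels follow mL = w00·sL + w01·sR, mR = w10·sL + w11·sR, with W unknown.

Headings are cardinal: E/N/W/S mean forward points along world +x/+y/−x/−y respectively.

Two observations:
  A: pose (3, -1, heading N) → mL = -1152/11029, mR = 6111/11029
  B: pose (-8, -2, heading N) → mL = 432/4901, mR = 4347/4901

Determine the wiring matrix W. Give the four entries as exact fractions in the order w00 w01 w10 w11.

obs A: pose=(3,-1,N) → sL=18/41, sR=90/269, mL=-1152/11029, mR=6111/11029
obs B: pose=(-8,-2,N) → sL=90/169, sR=18/29, mL=432/4901, mR=4347/4901
sensor matrix S = [[18/41, 90/269], [90/169, 18/29]]; det S = 5098464/54053129
solve [mL_A; mL_B] = S·[w00; w01] and [mR_A; mR_B] = S·[w10; w11]:
  w00 = -1, w01 = 1, w10 = 1/2, w11 = 1

-1 1 1/2 1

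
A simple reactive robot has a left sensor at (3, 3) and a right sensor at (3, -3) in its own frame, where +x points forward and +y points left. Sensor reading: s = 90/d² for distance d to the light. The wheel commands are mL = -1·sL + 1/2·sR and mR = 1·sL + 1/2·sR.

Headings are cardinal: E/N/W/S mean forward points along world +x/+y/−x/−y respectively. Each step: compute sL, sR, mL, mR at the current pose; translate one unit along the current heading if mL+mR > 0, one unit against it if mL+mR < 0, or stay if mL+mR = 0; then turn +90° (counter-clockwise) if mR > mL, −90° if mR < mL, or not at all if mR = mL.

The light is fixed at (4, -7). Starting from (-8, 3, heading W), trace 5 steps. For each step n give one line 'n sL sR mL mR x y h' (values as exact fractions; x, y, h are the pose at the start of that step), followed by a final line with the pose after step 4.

n=0: pose=(-8,3,W); sL=45/137, sR=45/197; mL=-11565/53978, mR=23895/53978; mL+mR=45/197 → advance +1; mR−mL=90/137 → turn +1·90°
n=1: pose=(-9,3,S); sL=90/149, sR=18/61; mL=-4149/9089, mR=6831/9089; mL+mR=18/61 → advance +1; mR−mL=180/149 → turn +1·90°
n=2: pose=(-9,2,E); sL=45/122, sR=45/68; mL=-315/8296, mR=5805/8296; mL+mR=45/68 → advance +1; mR−mL=45/61 → turn +1·90°
n=3: pose=(-8,2,N); sL=10/41, sR=2/5; mL=-9/205, mR=91/205; mL+mR=2/5 → advance +1; mR−mL=20/41 → turn +1·90°
n=4: pose=(-8,3,W); sL=45/137, sR=45/197; mL=-11565/53978, mR=23895/53978; mL+mR=45/197 → advance +1; mR−mL=90/137 → turn +1·90°

0 45/137 45/197 -11565/53978 23895/53978 -8 3 W
1 90/149 18/61 -4149/9089 6831/9089 -9 3 S
2 45/122 45/68 -315/8296 5805/8296 -9 2 E
3 10/41 2/5 -9/205 91/205 -8 2 N
4 45/137 45/197 -11565/53978 23895/53978 -8 3 W
final -9 3 S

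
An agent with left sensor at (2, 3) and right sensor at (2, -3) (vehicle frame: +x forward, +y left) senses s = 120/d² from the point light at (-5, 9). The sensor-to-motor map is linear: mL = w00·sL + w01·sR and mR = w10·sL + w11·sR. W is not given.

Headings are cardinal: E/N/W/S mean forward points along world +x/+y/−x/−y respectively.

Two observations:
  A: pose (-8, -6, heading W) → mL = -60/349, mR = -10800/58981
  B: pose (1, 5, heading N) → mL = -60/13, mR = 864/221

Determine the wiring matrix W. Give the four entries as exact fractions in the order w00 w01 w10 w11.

-1/2 0 1/2 -1/2

obs A: pose=(-8,-6,W) → sL=120/349, sR=120/169, mL=-60/349, mR=-10800/58981
obs B: pose=(1,5,N) → sL=120/13, sR=24/17, mL=-60/13, mR=864/221
sensor matrix S = [[120/349, 120/169], [120/13, 24/17]]; det S = -79107840/13034801
solve [mL_A; mL_B] = S·[w00; w01] and [mR_A; mR_B] = S·[w10; w11]:
  w00 = -1/2, w01 = 0, w10 = 1/2, w11 = -1/2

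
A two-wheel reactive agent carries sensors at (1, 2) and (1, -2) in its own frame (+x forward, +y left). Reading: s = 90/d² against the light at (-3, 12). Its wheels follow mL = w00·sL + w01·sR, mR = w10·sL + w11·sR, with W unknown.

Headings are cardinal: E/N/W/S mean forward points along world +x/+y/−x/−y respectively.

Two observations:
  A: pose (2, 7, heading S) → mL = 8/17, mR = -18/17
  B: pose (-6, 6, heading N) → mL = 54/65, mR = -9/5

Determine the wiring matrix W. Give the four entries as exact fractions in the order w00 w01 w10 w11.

obs A: pose=(2,7,S) → sL=18/17, sR=2, mL=8/17, mR=-18/17
obs B: pose=(-6,6,N) → sL=9/5, sR=45/13, mL=54/65, mR=-9/5
sensor matrix S = [[18/17, 2], [9/5, 45/13]]; det S = 72/1105
solve [mL_A; mL_B] = S·[w00; w01] and [mR_A; mR_B] = S·[w10; w11]:
  w00 = -1/2, w01 = 1/2, w10 = -1, w11 = 0

-1/2 1/2 -1 0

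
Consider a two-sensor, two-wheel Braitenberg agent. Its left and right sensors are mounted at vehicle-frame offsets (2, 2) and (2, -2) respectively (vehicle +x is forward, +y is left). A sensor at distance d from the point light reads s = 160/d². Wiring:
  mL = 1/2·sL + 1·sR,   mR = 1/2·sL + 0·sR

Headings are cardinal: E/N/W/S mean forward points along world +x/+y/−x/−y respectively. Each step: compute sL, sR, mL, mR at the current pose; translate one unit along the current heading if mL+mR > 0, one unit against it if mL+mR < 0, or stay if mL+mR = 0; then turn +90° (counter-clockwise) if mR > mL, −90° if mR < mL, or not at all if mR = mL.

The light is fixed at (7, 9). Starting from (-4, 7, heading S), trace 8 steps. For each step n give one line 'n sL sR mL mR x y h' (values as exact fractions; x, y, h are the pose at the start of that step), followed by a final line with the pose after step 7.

n=0: pose=(-4,7,S); sL=160/97, sR=32/37; mL=6064/3589, mR=80/97; mL+mR=9024/3589 → advance +1; mR−mL=-32/37 → turn -1·90°
n=1: pose=(-4,6,W); sL=80/97, sR=16/17; mL=2232/1649, mR=40/97; mL+mR=2912/1649 → advance +1; mR−mL=-16/17 → turn -1·90°
n=2: pose=(-5,6,N); sL=160/197, sR=160/101; mL=39600/19897, mR=80/197; mL+mR=47680/19897 → advance +1; mR−mL=-160/101 → turn -1·90°
n=3: pose=(-5,7,E); sL=8/5, sR=40/29; mL=316/145, mR=4/5; mL+mR=432/145 → advance +1; mR−mL=-40/29 → turn -1·90°
n=4: pose=(-4,7,S); sL=160/97, sR=32/37; mL=6064/3589, mR=80/97; mL+mR=9024/3589 → advance +1; mR−mL=-32/37 → turn -1·90°
n=5: pose=(-4,6,W); sL=80/97, sR=16/17; mL=2232/1649, mR=40/97; mL+mR=2912/1649 → advance +1; mR−mL=-16/17 → turn -1·90°
n=6: pose=(-5,6,N); sL=160/197, sR=160/101; mL=39600/19897, mR=80/197; mL+mR=47680/19897 → advance +1; mR−mL=-160/101 → turn -1·90°
n=7: pose=(-5,7,E); sL=8/5, sR=40/29; mL=316/145, mR=4/5; mL+mR=432/145 → advance +1; mR−mL=-40/29 → turn -1·90°

0 160/97 32/37 6064/3589 80/97 -4 7 S
1 80/97 16/17 2232/1649 40/97 -4 6 W
2 160/197 160/101 39600/19897 80/197 -5 6 N
3 8/5 40/29 316/145 4/5 -5 7 E
4 160/97 32/37 6064/3589 80/97 -4 7 S
5 80/97 16/17 2232/1649 40/97 -4 6 W
6 160/197 160/101 39600/19897 80/197 -5 6 N
7 8/5 40/29 316/145 4/5 -5 7 E
final -4 7 S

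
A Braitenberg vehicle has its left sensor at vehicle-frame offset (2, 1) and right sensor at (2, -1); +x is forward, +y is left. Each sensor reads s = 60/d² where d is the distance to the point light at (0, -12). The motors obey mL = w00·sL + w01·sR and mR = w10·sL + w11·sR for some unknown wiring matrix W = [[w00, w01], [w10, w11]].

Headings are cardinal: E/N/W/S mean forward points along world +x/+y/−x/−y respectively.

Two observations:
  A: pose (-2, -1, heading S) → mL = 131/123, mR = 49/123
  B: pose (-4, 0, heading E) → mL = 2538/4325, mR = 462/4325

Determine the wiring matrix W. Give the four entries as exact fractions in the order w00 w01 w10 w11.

1 1/2 1 -1/2

obs A: pose=(-2,-1,S) → sL=30/41, sR=2/3, mL=131/123, mR=49/123
obs B: pose=(-4,0,E) → sL=60/173, sR=12/25, mL=2538/4325, mR=462/4325
sensor matrix S = [[30/41, 2/3], [60/173, 12/25]]; det S = 4256/35465
solve [mL_A; mL_B] = S·[w00; w01] and [mR_A; mR_B] = S·[w10; w11]:
  w00 = 1, w01 = 1/2, w10 = 1, w11 = -1/2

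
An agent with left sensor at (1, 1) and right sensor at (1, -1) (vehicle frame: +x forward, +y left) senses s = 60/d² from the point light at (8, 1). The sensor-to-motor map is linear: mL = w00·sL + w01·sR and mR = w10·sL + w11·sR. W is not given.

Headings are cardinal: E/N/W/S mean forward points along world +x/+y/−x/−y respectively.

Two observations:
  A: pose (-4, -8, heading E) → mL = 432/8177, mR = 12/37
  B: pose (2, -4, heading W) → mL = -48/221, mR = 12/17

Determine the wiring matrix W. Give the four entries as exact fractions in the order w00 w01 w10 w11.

1 -1 1 0

obs A: pose=(-4,-8,E) → sL=12/37, sR=60/221, mL=432/8177, mR=12/37
obs B: pose=(2,-4,W) → sL=12/17, sR=12/13, mL=-48/221, mR=12/17
sensor matrix S = [[12/37, 60/221], [12/17, 12/13]]; det S = 1152/10693
solve [mL_A; mL_B] = S·[w00; w01] and [mR_A; mR_B] = S·[w10; w11]:
  w00 = 1, w01 = -1, w10 = 1, w11 = 0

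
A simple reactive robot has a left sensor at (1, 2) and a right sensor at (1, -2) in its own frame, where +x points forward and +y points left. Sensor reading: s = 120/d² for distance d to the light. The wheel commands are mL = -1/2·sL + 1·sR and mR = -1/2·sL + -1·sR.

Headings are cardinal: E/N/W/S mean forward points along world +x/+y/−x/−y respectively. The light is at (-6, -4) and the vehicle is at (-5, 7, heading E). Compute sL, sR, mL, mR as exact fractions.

left sensor world pos  = (-4, 9); dL² = 173
right sensor world pos = (-4, 5); dR² = 85
sL = 120/173 = 120/173
sR = 120/85 = 24/17
mL = -1/2·sL + 1·sR = 3132/2941
mR = -1/2·sL + -1·sR = -5172/2941

120/173 24/17 3132/2941 -5172/2941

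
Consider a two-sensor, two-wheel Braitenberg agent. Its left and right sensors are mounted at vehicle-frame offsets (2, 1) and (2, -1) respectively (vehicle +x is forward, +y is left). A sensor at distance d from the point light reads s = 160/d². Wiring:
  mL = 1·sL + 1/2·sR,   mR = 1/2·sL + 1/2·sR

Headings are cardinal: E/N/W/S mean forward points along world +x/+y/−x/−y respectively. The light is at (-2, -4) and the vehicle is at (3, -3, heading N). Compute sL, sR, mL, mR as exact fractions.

left sensor world pos  = (2, -1); dL² = 25
right sensor world pos = (4, -1); dR² = 45
sL = 160/25 = 32/5
sR = 160/45 = 32/9
mL = 1·sL + 1/2·sR = 368/45
mR = 1/2·sL + 1/2·sR = 224/45

32/5 32/9 368/45 224/45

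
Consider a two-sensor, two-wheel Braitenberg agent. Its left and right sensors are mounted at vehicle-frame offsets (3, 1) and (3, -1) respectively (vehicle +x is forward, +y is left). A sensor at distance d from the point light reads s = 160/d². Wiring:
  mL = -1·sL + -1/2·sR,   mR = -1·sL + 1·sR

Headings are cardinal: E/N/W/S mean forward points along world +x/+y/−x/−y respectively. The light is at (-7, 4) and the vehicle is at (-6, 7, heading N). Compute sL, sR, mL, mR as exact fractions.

40/9 4 -58/9 -4/9

left sensor world pos  = (-7, 10); dL² = 36
right sensor world pos = (-5, 10); dR² = 40
sL = 160/36 = 40/9
sR = 160/40 = 4
mL = -1·sL + -1/2·sR = -58/9
mR = -1·sL + 1·sR = -4/9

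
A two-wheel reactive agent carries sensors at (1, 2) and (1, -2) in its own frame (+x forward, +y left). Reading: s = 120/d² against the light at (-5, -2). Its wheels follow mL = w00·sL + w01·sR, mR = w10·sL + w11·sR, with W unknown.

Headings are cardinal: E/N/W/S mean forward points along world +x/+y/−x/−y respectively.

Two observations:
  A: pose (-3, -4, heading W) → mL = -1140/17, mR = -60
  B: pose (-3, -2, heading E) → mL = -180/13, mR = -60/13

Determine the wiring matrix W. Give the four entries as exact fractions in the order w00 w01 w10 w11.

obs A: pose=(-3,-4,W) → sL=120/17, sR=120, mL=-1140/17, mR=-60
obs B: pose=(-3,-2,E) → sL=120/13, sR=120/13, mL=-180/13, mR=-60/13
sensor matrix S = [[120/17, 120], [120/13, 120/13]]; det S = -230400/221
solve [mL_A; mL_B] = S·[w00; w01] and [mR_A; mR_B] = S·[w10; w11]:
  w00 = -1, w01 = -1/2, w10 = 0, w11 = -1/2

-1 -1/2 0 -1/2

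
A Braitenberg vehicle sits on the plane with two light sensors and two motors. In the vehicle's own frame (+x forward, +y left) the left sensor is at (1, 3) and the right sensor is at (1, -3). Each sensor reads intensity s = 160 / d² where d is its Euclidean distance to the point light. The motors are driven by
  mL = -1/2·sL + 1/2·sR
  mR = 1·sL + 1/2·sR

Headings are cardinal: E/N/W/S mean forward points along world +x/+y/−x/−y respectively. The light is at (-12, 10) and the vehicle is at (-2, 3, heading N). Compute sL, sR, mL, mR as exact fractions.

left sensor world pos  = (-5, 4); dL² = 85
right sensor world pos = (1, 4); dR² = 205
sL = 160/85 = 32/17
sR = 160/205 = 32/41
mL = -1/2·sL + 1/2·sR = -384/697
mR = 1·sL + 1/2·sR = 1584/697

32/17 32/41 -384/697 1584/697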